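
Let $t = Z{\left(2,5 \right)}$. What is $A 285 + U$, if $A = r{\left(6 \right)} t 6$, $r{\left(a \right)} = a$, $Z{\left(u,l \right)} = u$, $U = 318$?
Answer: $20838$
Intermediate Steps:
$t = 2$
$A = 72$ ($A = 6 \cdot 2 \cdot 6 = 12 \cdot 6 = 72$)
$A 285 + U = 72 \cdot 285 + 318 = 20520 + 318 = 20838$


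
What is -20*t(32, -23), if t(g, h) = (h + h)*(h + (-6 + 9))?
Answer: -18400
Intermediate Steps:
t(g, h) = 2*h*(3 + h) (t(g, h) = (2*h)*(h + 3) = (2*h)*(3 + h) = 2*h*(3 + h))
-20*t(32, -23) = -40*(-23)*(3 - 23) = -40*(-23)*(-20) = -20*920 = -18400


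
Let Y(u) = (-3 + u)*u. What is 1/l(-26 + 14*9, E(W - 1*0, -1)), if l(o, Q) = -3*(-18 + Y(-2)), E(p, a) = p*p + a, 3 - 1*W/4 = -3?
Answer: 1/24 ≈ 0.041667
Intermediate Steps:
Y(u) = u*(-3 + u)
W = 24 (W = 12 - 4*(-3) = 12 + 12 = 24)
E(p, a) = a + p**2 (E(p, a) = p**2 + a = a + p**2)
l(o, Q) = 24 (l(o, Q) = -3*(-18 - 2*(-3 - 2)) = -3*(-18 - 2*(-5)) = -3*(-18 + 10) = -3*(-8) = 24)
1/l(-26 + 14*9, E(W - 1*0, -1)) = 1/24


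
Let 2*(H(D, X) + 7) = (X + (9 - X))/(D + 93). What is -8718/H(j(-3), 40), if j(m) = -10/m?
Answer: 5039004/4019 ≈ 1253.8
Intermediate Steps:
H(D, X) = -7 + 9/(2*(93 + D)) (H(D, X) = -7 + ((X + (9 - X))/(D + 93))/2 = -7 + (9/(93 + D))/2 = -7 + 9/(2*(93 + D)))
-8718/H(j(-3), 40) = -8718*2*(93 - 10/(-3))/(-1293 - (-140)/(-3)) = -8718*2*(93 - 10*(-⅓))/(-1293 - (-140)*(-1)/3) = -8718*2*(93 + 10/3)/(-1293 - 14*10/3) = -8718*578/(3*(-1293 - 140/3)) = -8718/((½)*(3/289)*(-4019/3)) = -8718/(-4019/578) = -8718*(-578/4019) = 5039004/4019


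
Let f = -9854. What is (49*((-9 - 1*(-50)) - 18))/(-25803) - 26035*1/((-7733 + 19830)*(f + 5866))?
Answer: -53697895067/1244809897308 ≈ -0.043137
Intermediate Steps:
(49*((-9 - 1*(-50)) - 18))/(-25803) - 26035*1/((-7733 + 19830)*(f + 5866)) = (49*((-9 - 1*(-50)) - 18))/(-25803) - 26035*1/((-9854 + 5866)*(-7733 + 19830)) = (49*((-9 + 50) - 18))*(-1/25803) - 26035/((-3988*12097)) = (49*(41 - 18))*(-1/25803) - 26035/(-48242836) = (49*23)*(-1/25803) - 26035*(-1/48242836) = 1127*(-1/25803) + 26035/48242836 = -1127/25803 + 26035/48242836 = -53697895067/1244809897308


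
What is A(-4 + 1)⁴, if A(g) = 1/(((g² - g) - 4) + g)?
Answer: 1/625 ≈ 0.0016000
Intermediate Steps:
A(g) = 1/(-4 + g²) (A(g) = 1/((-4 + g² - g) + g) = 1/(-4 + g²))
A(-4 + 1)⁴ = (1/(-4 + (-4 + 1)²))⁴ = (1/(-4 + (-3)²))⁴ = (1/(-4 + 9))⁴ = (1/5)⁴ = (⅕)⁴ = 1/625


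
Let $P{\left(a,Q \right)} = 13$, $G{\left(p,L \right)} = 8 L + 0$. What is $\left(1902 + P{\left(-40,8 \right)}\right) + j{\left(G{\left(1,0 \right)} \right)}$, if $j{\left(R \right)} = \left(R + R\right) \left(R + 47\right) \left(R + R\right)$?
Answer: $1915$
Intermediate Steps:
$G{\left(p,L \right)} = 8 L$
$j{\left(R \right)} = 4 R^{2} \left(47 + R\right)$ ($j{\left(R \right)} = 2 R \left(47 + R\right) 2 R = 4 R^{2} \left(47 + R\right)$)
$\left(1902 + P{\left(-40,8 \right)}\right) + j{\left(G{\left(1,0 \right)} \right)} = \left(1902 + 13\right) + 4 \left(8 \cdot 0\right)^{2} \left(47 + 8 \cdot 0\right) = 1915 + 4 \cdot 0^{2} \left(47 + 0\right) = 1915 + 4 \cdot 0 \cdot 47 = 1915 + 0 = 1915$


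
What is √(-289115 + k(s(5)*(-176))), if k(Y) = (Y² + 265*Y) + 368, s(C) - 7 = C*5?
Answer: √29938197 ≈ 5471.6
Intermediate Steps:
s(C) = 7 + 5*C (s(C) = 7 + C*5 = 7 + 5*C)
k(Y) = 368 + Y² + 265*Y
√(-289115 + k(s(5)*(-176))) = √(-289115 + (368 + ((7 + 5*5)*(-176))² + 265*((7 + 5*5)*(-176)))) = √(-289115 + (368 + ((7 + 25)*(-176))² + 265*((7 + 25)*(-176)))) = √(-289115 + (368 + (32*(-176))² + 265*(32*(-176)))) = √(-289115 + (368 + (-5632)² + 265*(-5632))) = √(-289115 + (368 + 31719424 - 1492480)) = √(-289115 + 30227312) = √29938197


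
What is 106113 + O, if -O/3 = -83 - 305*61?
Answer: 162177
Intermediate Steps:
O = 56064 (O = -3*(-83 - 305*61) = -3*(-83 - 18605) = -3*(-18688) = 56064)
106113 + O = 106113 + 56064 = 162177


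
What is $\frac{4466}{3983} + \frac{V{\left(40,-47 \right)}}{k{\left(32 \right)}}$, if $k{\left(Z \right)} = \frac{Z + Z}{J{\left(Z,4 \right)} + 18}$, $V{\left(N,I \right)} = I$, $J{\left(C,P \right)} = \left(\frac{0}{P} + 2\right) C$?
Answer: $- \frac{1076047}{18208} \approx -59.097$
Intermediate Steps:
$J{\left(C,P \right)} = 2 C$ ($J{\left(C,P \right)} = \left(0 + 2\right) C = 2 C$)
$k{\left(Z \right)} = \frac{2 Z}{18 + 2 Z}$ ($k{\left(Z \right)} = \frac{Z + Z}{2 Z + 18} = \frac{2 Z}{18 + 2 Z}$)
$\frac{4466}{3983} + \frac{V{\left(40,-47 \right)}}{k{\left(32 \right)}} = \frac{4466}{3983} - \frac{47}{32 \frac{1}{9 + 32}} = 4466 \cdot \frac{1}{3983} - \frac{47}{32 \cdot \frac{1}{41}} = \frac{638}{569} - \frac{47}{32 \cdot \frac{1}{41}} = \frac{638}{569} - \frac{47}{\frac{32}{41}} = \frac{638}{569} - \frac{1927}{32} = - \frac{1076047}{18208}$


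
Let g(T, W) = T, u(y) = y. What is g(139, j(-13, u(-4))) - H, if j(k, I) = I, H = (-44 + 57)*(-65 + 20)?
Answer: 724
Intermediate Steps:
H = -585 (H = 13*(-45) = -585)
g(139, j(-13, u(-4))) - H = 139 - 1*(-585) = 139 + 585 = 724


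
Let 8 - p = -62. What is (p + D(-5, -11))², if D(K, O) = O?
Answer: 3481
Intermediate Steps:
p = 70 (p = 8 - 1*(-62) = 8 + 62 = 70)
(p + D(-5, -11))² = (70 - 11)² = 59² = 3481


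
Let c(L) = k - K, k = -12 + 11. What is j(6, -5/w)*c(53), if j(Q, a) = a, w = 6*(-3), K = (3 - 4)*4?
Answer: 5/6 ≈ 0.83333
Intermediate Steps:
k = -1
K = -4 (K = -1*4 = -4)
w = -18
c(L) = 3 (c(L) = -1 - 1*(-4) = -1 + 4 = 3)
j(6, -5/w)*c(53) = -5/(-18)*3 = -5*(-1/18)*3 = (5/18)*3 = 5/6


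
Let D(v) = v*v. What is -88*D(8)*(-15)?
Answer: 84480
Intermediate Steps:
D(v) = v²
-88*D(8)*(-15) = -88*8²*(-15) = -88*64*(-15) = -5632*(-15) = 84480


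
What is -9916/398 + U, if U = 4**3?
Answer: 7778/199 ≈ 39.085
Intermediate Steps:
U = 64
-9916/398 + U = -9916/398 + 64 = -9916*1/398 + 64 = -4958/199 + 64 = 7778/199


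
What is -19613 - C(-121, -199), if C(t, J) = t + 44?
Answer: -19536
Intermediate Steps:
C(t, J) = 44 + t
-19613 - C(-121, -199) = -19613 - (44 - 121) = -19613 - 1*(-77) = -19613 + 77 = -19536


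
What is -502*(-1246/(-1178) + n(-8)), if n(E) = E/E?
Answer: -608424/589 ≈ -1033.0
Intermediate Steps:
n(E) = 1
-502*(-1246/(-1178) + n(-8)) = -502*(-1246/(-1178) + 1) = -502*(-1246*(-1/1178) + 1) = -502*(623/589 + 1) = -502*1212/589 = -608424/589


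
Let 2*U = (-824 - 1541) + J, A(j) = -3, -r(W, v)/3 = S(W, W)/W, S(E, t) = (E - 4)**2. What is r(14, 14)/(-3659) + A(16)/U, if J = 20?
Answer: 72204/8580355 ≈ 0.0084150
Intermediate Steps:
S(E, t) = (-4 + E)**2
r(W, v) = -3*(-4 + W)**2/W
U = -2345/2 (U = ((-824 - 1541) + 20)/2 = (-2365 + 20)/2 = (1/2)*(-2345) = -2345/2 ≈ -1172.5)
r(14, 14)/(-3659) + A(16)/U = -3*(-4 + 14)**2/14/(-3659) - 3/(-2345/2) = -3*1/14*10**2*(-1/3659) - 3*(-2/2345) = -3*1/14*100*(-1/3659) + 6/2345 = -150/7*(-1/3659) + 6/2345 = 150/25613 + 6/2345 = 72204/8580355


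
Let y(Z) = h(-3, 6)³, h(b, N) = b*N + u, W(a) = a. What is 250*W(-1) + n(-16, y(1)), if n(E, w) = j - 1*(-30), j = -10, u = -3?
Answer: -230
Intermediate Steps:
h(b, N) = -3 + N*b (h(b, N) = b*N - 3 = N*b - 3 = -3 + N*b)
y(Z) = -9261 (y(Z) = (-3 + 6*(-3))³ = (-3 - 18)³ = (-21)³ = -9261)
n(E, w) = 20 (n(E, w) = -10 - 1*(-30) = -10 + 30 = 20)
250*W(-1) + n(-16, y(1)) = 250*(-1) + 20 = -250 + 20 = -230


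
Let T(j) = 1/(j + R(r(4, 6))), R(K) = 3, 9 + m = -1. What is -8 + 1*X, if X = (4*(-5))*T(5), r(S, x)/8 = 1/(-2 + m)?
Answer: -21/2 ≈ -10.500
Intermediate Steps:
m = -10 (m = -9 - 1 = -10)
r(S, x) = -⅔ (r(S, x) = 8/(-2 - 10) = 8/(-12) = 8*(-1/12) = -⅔)
T(j) = 1/(3 + j) (T(j) = 1/(j + 3) = 1/(3 + j))
X = -5/2 (X = (4*(-5))/(3 + 5) = -20/8 = -20*⅛ = -5/2 ≈ -2.5000)
-8 + 1*X = -8 + 1*(-5/2) = -8 - 5/2 = -21/2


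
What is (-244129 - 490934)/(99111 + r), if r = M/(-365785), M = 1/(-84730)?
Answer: -22781780398422150/3071743560848551 ≈ -7.4166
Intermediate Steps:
M = -1/84730 ≈ -1.1802e-5
r = 1/30992963050 (r = -1/84730/(-365785) = -1/84730*(-1/365785) = 1/30992963050 ≈ 3.2265e-11)
(-244129 - 490934)/(99111 + r) = (-244129 - 490934)/(99111 + 1/30992963050) = -735063/3071743560848551/30992963050 = -735063*30992963050/3071743560848551 = -22781780398422150/3071743560848551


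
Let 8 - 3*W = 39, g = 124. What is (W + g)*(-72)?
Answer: -8184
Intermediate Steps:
W = -31/3 (W = 8/3 - ⅓*39 = 8/3 - 13 = -31/3 ≈ -10.333)
(W + g)*(-72) = (-31/3 + 124)*(-72) = (341/3)*(-72) = -8184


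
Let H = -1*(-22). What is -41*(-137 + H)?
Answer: 4715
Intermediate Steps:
H = 22
-41*(-137 + H) = -41*(-137 + 22) = -41*(-115) = 4715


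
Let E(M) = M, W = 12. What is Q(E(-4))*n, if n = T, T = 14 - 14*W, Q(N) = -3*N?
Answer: -1848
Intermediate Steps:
T = -154 (T = 14 - 14*12 = 14 - 168 = -154)
n = -154
Q(E(-4))*n = -3*(-4)*(-154) = 12*(-154) = -1848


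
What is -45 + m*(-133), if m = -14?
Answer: 1817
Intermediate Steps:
-45 + m*(-133) = -45 - 14*(-133) = -45 + 1862 = 1817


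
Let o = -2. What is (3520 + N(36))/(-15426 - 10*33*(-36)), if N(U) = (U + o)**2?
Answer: -2338/1773 ≈ -1.3187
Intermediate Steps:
N(U) = (-2 + U)**2 (N(U) = (U - 2)**2 = (-2 + U)**2)
(3520 + N(36))/(-15426 - 10*33*(-36)) = (3520 + (-2 + 36)**2)/(-15426 - 10*33*(-36)) = (3520 + 34**2)/(-15426 - 330*(-36)) = (3520 + 1156)/(-15426 + 11880) = 4676/(-3546) = 4676*(-1/3546) = -2338/1773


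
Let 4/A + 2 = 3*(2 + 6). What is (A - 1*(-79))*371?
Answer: 323141/11 ≈ 29376.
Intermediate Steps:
A = 2/11 (A = 4/(-2 + 3*(2 + 6)) = 4/(-2 + 3*8) = 4/(-2 + 24) = 4/22 = 4*(1/22) = 2/11 ≈ 0.18182)
(A - 1*(-79))*371 = (2/11 - 1*(-79))*371 = (2/11 + 79)*371 = (871/11)*371 = 323141/11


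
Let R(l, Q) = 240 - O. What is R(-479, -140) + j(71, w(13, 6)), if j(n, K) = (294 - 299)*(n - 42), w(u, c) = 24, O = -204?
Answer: 299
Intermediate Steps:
R(l, Q) = 444 (R(l, Q) = 240 - 1*(-204) = 240 + 204 = 444)
j(n, K) = 210 - 5*n (j(n, K) = -5*(-42 + n) = 210 - 5*n)
R(-479, -140) + j(71, w(13, 6)) = 444 + (210 - 5*71) = 444 + (210 - 355) = 444 - 145 = 299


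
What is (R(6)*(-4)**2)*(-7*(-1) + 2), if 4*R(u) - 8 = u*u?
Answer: 1584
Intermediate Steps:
R(u) = 2 + u**2/4 (R(u) = 2 + (u*u)/4 = 2 + u**2/4)
(R(6)*(-4)**2)*(-7*(-1) + 2) = ((2 + (1/4)*6**2)*(-4)**2)*(-7*(-1) + 2) = ((2 + (1/4)*36)*16)*(7 + 2) = ((2 + 9)*16)*9 = (11*16)*9 = 176*9 = 1584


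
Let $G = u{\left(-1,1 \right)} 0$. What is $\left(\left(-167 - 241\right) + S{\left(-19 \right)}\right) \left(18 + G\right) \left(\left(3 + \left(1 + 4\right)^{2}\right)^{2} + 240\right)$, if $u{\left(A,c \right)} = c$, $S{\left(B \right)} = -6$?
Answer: $-7630848$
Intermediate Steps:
$G = 0$ ($G = 1 \cdot 0 = 0$)
$\left(\left(-167 - 241\right) + S{\left(-19 \right)}\right) \left(18 + G\right) \left(\left(3 + \left(1 + 4\right)^{2}\right)^{2} + 240\right) = \left(\left(-167 - 241\right) - 6\right) \left(18 + 0\right) \left(\left(3 + \left(1 + 4\right)^{2}\right)^{2} + 240\right) = \left(\left(-167 - 241\right) - 6\right) 18 \left(\left(3 + 5^{2}\right)^{2} + 240\right) = \left(-408 - 6\right) 18 \left(\left(3 + 25\right)^{2} + 240\right) = - 414 \cdot 18 \left(28^{2} + 240\right) = - 414 \cdot 18 \left(784 + 240\right) = - 414 \cdot 18 \cdot 1024 = \left(-414\right) 18432 = -7630848$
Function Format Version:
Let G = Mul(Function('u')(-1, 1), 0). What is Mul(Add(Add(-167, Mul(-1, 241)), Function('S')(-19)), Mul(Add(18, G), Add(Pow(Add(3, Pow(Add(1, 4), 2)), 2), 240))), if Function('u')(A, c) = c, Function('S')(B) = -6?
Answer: -7630848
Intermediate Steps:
G = 0 (G = Mul(1, 0) = 0)
Mul(Add(Add(-167, Mul(-1, 241)), Function('S')(-19)), Mul(Add(18, G), Add(Pow(Add(3, Pow(Add(1, 4), 2)), 2), 240))) = Mul(Add(Add(-167, Mul(-1, 241)), -6), Mul(Add(18, 0), Add(Pow(Add(3, Pow(Add(1, 4), 2)), 2), 240))) = Mul(Add(Add(-167, -241), -6), Mul(18, Add(Pow(Add(3, Pow(5, 2)), 2), 240))) = Mul(Add(-408, -6), Mul(18, Add(Pow(Add(3, 25), 2), 240))) = Mul(-414, Mul(18, Add(Pow(28, 2), 240))) = Mul(-414, Mul(18, Add(784, 240))) = Mul(-414, Mul(18, 1024)) = Mul(-414, 18432) = -7630848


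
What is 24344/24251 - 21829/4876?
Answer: -410673735/118247876 ≈ -3.4730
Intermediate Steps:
24344/24251 - 21829/4876 = -410673735/118247876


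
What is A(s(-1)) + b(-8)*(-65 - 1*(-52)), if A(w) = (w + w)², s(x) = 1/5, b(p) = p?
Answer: 2604/25 ≈ 104.16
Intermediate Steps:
s(x) = ⅕
A(w) = 4*w² (A(w) = (2*w)² = 4*w²)
A(s(-1)) + b(-8)*(-65 - 1*(-52)) = 4*(⅕)² - 8*(-65 - 1*(-52)) = 4*(1/25) - 8*(-65 + 52) = 4/25 - 8*(-13) = 4/25 + 104 = 2604/25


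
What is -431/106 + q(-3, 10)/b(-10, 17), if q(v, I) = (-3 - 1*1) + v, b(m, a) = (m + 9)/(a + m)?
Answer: 4763/106 ≈ 44.934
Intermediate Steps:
b(m, a) = (9 + m)/(a + m)
q(v, I) = -4 + v (q(v, I) = (-3 - 1) + v = -4 + v)
-431/106 + q(-3, 10)/b(-10, 17) = -431/106 + (-4 - 3)/(((9 - 10)/(17 - 10))) = -431*1/106 - 7/(-1/7) = -431/106 - 7/((⅐)*(-1)) = -431/106 - 7/(-⅐) = -431/106 - 7*(-7) = -431/106 + 49 = 4763/106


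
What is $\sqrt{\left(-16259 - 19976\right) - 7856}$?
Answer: $3 i \sqrt{4899} \approx 209.98 i$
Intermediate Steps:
$\sqrt{\left(-16259 - 19976\right) - 7856} = \sqrt{-36235 - 7856} = \sqrt{-44091} = 3 i \sqrt{4899}$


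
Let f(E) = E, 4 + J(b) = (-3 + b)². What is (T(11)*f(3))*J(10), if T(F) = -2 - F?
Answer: -1755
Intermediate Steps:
J(b) = -4 + (-3 + b)²
(T(11)*f(3))*J(10) = ((-2 - 1*11)*3)*(-4 + (-3 + 10)²) = ((-2 - 11)*3)*(-4 + 7²) = (-13*3)*(-4 + 49) = -39*45 = -1755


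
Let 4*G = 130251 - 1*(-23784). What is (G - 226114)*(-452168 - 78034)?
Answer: 198937357521/2 ≈ 9.9469e+10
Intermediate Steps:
G = 154035/4 (G = (130251 - 1*(-23784))/4 = (130251 + 23784)/4 = (¼)*154035 = 154035/4 ≈ 38509.)
(G - 226114)*(-452168 - 78034) = (154035/4 - 226114)*(-452168 - 78034) = -750421/4*(-530202) = 198937357521/2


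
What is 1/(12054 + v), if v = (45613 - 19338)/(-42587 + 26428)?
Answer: 16159/194754311 ≈ 8.2971e-5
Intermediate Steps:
v = -26275/16159 (v = 26275/(-16159) = 26275*(-1/16159) = -26275/16159 ≈ -1.6260)
1/(12054 + v) = 1/(12054 - 26275/16159) = 1/(194754311/16159) = 16159/194754311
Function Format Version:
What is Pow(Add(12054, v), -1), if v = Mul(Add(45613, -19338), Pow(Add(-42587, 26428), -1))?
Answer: Rational(16159, 194754311) ≈ 8.2971e-5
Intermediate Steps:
v = Rational(-26275, 16159) (v = Mul(26275, Pow(-16159, -1)) = Mul(26275, Rational(-1, 16159)) = Rational(-26275, 16159) ≈ -1.6260)
Pow(Add(12054, v), -1) = Pow(Add(12054, Rational(-26275, 16159)), -1) = Pow(Rational(194754311, 16159), -1) = Rational(16159, 194754311)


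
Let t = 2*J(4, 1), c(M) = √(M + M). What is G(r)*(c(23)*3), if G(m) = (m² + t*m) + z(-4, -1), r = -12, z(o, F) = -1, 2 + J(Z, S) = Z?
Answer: 285*√46 ≈ 1933.0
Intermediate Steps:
J(Z, S) = -2 + Z
c(M) = √2*√M (c(M) = √(2*M) = √2*√M)
t = 4 (t = 2*(-2 + 4) = 2*2 = 4)
G(m) = -1 + m² + 4*m (G(m) = (m² + 4*m) - 1 = -1 + m² + 4*m)
G(r)*(c(23)*3) = (-1 + (-12)² + 4*(-12))*((√2*√23)*3) = (-1 + 144 - 48)*(√46*3) = 95*(3*√46) = 285*√46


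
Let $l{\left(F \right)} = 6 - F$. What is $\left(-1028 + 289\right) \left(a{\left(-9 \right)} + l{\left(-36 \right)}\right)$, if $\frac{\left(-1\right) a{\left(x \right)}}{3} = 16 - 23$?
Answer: $-46557$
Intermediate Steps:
$a{\left(x \right)} = 21$ ($a{\left(x \right)} = - 3 \left(16 - 23\right) = \left(-3\right) \left(-7\right) = 21$)
$\left(-1028 + 289\right) \left(a{\left(-9 \right)} + l{\left(-36 \right)}\right) = \left(-1028 + 289\right) \left(21 + \left(6 - -36\right)\right) = - 739 \left(21 + \left(6 + 36\right)\right) = - 739 \left(21 + 42\right) = \left(-739\right) 63 = -46557$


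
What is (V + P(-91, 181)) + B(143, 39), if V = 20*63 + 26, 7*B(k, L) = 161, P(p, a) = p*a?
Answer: -15162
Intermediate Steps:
P(p, a) = a*p
B(k, L) = 23 (B(k, L) = (⅐)*161 = 23)
V = 1286 (V = 1260 + 26 = 1286)
(V + P(-91, 181)) + B(143, 39) = (1286 + 181*(-91)) + 23 = (1286 - 16471) + 23 = -15185 + 23 = -15162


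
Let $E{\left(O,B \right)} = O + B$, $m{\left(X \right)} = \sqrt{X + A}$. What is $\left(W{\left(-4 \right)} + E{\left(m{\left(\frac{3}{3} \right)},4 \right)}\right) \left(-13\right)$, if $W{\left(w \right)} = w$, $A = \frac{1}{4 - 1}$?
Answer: $- \frac{26 \sqrt{3}}{3} \approx -15.011$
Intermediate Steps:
$A = \frac{1}{3} \approx 0.33333$
$m{\left(X \right)} = \sqrt{\frac{1}{3} + X}$ ($m{\left(X \right)} = \sqrt{X + \frac{1}{3}} = \sqrt{\frac{1}{3} + X}$)
$E{\left(O,B \right)} = B + O$
$\left(W{\left(-4 \right)} + E{\left(m{\left(\frac{3}{3} \right)},4 \right)}\right) \left(-13\right) = \left(-4 + \left(4 + \frac{\sqrt{3 + 9 \cdot \frac{3}{3}}}{3}\right)\right) \left(-13\right) = \left(-4 + \left(4 + \frac{\sqrt{3 + 9 \cdot 3 \cdot \frac{1}{3}}}{3}\right)\right) \left(-13\right) = \left(-4 + \left(4 + \frac{\sqrt{3 + 9 \cdot 1}}{3}\right)\right) \left(-13\right) = \left(-4 + \left(4 + \frac{\sqrt{3 + 9}}{3}\right)\right) \left(-13\right) = \left(-4 + \left(4 + \frac{\sqrt{12}}{3}\right)\right) \left(-13\right) = \left(-4 + \left(4 + \frac{2 \sqrt{3}}{3}\right)\right) \left(-13\right) = \frac{2 \sqrt{3}}{3} \left(-13\right) = - \frac{26 \sqrt{3}}{3}$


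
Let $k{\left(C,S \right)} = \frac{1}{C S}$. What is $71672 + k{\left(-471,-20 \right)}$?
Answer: $\frac{675150241}{9420} \approx 71672.0$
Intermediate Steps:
$k{\left(C,S \right)} = \frac{1}{C S}$
$71672 + k{\left(-471,-20 \right)} = 71672 + \frac{1}{\left(-471\right) \left(-20\right)} = 71672 - - \frac{1}{9420} = 71672 + \frac{1}{9420} = \frac{675150241}{9420}$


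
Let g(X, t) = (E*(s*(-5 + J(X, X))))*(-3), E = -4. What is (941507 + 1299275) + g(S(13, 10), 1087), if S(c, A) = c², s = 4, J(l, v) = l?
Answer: 2248654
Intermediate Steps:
g(X, t) = -240 + 48*X (g(X, t) = -16*(-5 + X)*(-3) = -4*(-20 + 4*X)*(-3) = (80 - 16*X)*(-3) = -240 + 48*X)
(941507 + 1299275) + g(S(13, 10), 1087) = (941507 + 1299275) + (-240 + 48*13²) = 2240782 + (-240 + 48*169) = 2240782 + (-240 + 8112) = 2240782 + 7872 = 2248654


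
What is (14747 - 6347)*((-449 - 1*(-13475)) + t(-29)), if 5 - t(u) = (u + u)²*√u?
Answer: 109460400 - 28257600*I*√29 ≈ 1.0946e+8 - 1.5217e+8*I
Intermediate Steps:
t(u) = 5 - 4*u^(5/2) (t(u) = 5 - (u + u)²*√u = 5 - (2*u)²*√u = 5 - 4*u²*√u = 5 - 4*u^(5/2))
(14747 - 6347)*((-449 - 1*(-13475)) + t(-29)) = (14747 - 6347)*((-449 - 1*(-13475)) + (5 - 3364*I*√29)) = 8400*((-449 + 13475) + (5 - 3364*I*√29)) = 8400*(13026 + (5 - 3364*I*√29)) = 8400*(13031 - 3364*I*√29) = 109460400 - 28257600*I*√29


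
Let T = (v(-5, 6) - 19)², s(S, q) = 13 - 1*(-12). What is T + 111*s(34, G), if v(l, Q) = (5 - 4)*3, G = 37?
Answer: 3031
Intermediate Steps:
v(l, Q) = 3 (v(l, Q) = 1*3 = 3)
s(S, q) = 25 (s(S, q) = 13 + 12 = 25)
T = 256 (T = (3 - 19)² = (-16)² = 256)
T + 111*s(34, G) = 256 + 111*25 = 256 + 2775 = 3031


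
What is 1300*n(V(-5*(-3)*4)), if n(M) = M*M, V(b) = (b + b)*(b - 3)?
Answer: 60821280000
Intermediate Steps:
V(b) = 2*b*(-3 + b) (V(b) = (2*b)*(-3 + b) = 2*b*(-3 + b))
n(M) = M**2
1300*n(V(-5*(-3)*4)) = 1300*(2*(-5*(-3)*4)*(-3 - 5*(-3)*4))**2 = 1300*(2*(15*4)*(-3 + 15*4))**2 = 1300*(2*60*(-3 + 60))**2 = 1300*(2*60*57)**2 = 1300*6840**2 = 1300*46785600 = 60821280000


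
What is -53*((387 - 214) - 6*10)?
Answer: -5989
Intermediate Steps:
-53*((387 - 214) - 6*10) = -53*(173 - 60) = -53*113 = -5989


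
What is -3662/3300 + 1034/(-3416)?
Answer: -1990199/1409100 ≈ -1.4124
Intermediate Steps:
-3662/3300 + 1034/(-3416) = -3662*1/3300 + 1034*(-1/3416) = -1831/1650 - 517/1708 = -1990199/1409100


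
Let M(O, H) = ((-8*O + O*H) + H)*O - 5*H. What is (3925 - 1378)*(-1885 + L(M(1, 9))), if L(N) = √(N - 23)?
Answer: -4801095 + 2547*I*√58 ≈ -4.8011e+6 + 19397.0*I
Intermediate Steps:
M(O, H) = -5*H + O*(H - 8*O + H*O) (M(O, H) = ((-8*O + H*O) + H)*O - 5*H = (H - 8*O + H*O)*O - 5*H = O*(H - 8*O + H*O) - 5*H = -5*H + O*(H - 8*O + H*O))
L(N) = √(-23 + N)
(3925 - 1378)*(-1885 + L(M(1, 9))) = (3925 - 1378)*(-1885 + √(-23 + (-8*1² - 5*9 + 9*1 + 9*1²))) = 2547*(-1885 + √(-23 + (-8*1 - 45 + 9 + 9*1))) = 2547*(-1885 + √(-23 + (-8 - 45 + 9 + 9))) = 2547*(-1885 + √(-23 - 35)) = 2547*(-1885 + √(-58)) = 2547*(-1885 + I*√58) = -4801095 + 2547*I*√58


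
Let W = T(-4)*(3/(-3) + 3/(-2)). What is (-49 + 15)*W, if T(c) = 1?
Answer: 85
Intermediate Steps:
W = -5/2 (W = 1*(3/(-3) + 3/(-2)) = 1*(3*(-⅓) + 3*(-½)) = 1*(-1 - 3/2) = 1*(-5/2) = -5/2 ≈ -2.5000)
(-49 + 15)*W = (-49 + 15)*(-5/2) = -34*(-5/2) = 85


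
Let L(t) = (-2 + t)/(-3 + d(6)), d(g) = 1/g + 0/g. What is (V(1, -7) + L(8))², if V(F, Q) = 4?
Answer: 1024/289 ≈ 3.5433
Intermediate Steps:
d(g) = 1/g (d(g) = 1/g + 0 = 1/g)
L(t) = 12/17 - 6*t/17 (L(t) = (-2 + t)/(-3 + 1/6) = (-2 + t)/(-3 + ⅙) = (-2 + t)/(-17/6) = (-2 + t)*(-6/17) = 12/17 - 6*t/17)
(V(1, -7) + L(8))² = (4 + (12/17 - 6/17*8))² = (4 + (12/17 - 48/17))² = (4 - 36/17)² = (32/17)² = 1024/289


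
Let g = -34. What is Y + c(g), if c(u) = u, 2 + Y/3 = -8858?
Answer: -26614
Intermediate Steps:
Y = -26580 (Y = -6 + 3*(-8858) = -6 - 26574 = -26580)
Y + c(g) = -26580 - 34 = -26614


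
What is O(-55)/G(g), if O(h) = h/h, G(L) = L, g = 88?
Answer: 1/88 ≈ 0.011364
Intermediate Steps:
O(h) = 1
O(-55)/G(g) = 1/88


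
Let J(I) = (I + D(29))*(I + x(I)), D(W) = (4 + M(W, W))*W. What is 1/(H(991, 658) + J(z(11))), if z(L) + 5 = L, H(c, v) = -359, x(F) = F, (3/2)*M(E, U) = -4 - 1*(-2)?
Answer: 1/641 ≈ 0.0015601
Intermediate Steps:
M(E, U) = -4/3 (M(E, U) = 2*(-4 - 1*(-2))/3 = 2*(-4 + 2)/3 = (⅔)*(-2) = -4/3)
D(W) = 8*W/3 (D(W) = (4 - 4/3)*W = 8*W/3)
z(L) = -5 + L
J(I) = 2*I*(232/3 + I) (J(I) = (I + (8/3)*29)*(I + I) = (I + 232/3)*(2*I) = (232/3 + I)*(2*I) = 2*I*(232/3 + I))
1/(H(991, 658) + J(z(11))) = 1/(-359 + 2*(-5 + 11)*(232 + 3*(-5 + 11))/3) = 1/(-359 + (⅔)*6*(232 + 3*6)) = 1/(-359 + (⅔)*6*(232 + 18)) = 1/(-359 + (⅔)*6*250) = 1/(-359 + 1000) = 1/641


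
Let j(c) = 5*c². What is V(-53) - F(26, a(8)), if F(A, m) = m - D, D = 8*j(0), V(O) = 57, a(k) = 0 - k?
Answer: 65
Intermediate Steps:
a(k) = -k
D = 0 (D = 8*(5*0²) = 8*(5*0) = 8*0 = 0)
F(A, m) = m (F(A, m) = m - 1*0 = m + 0 = m)
V(-53) - F(26, a(8)) = 57 - (-1)*8 = 57 - 1*(-8) = 57 + 8 = 65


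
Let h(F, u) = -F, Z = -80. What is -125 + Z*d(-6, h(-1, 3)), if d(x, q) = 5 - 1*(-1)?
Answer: -605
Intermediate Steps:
d(x, q) = 6 (d(x, q) = 5 + 1 = 6)
-125 + Z*d(-6, h(-1, 3)) = -125 - 80*6 = -125 - 480 = -605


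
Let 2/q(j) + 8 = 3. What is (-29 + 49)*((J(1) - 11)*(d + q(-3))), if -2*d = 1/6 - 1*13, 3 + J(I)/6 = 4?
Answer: -1805/3 ≈ -601.67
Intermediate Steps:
q(j) = -2/5 (q(j) = 2/(-8 + 3) = 2/(-5) = 2*(-1/5) = -2/5)
J(I) = 6 (J(I) = -18 + 6*4 = -18 + 24 = 6)
d = 77/12 (d = -(1/6 - 1*13)/2 = -(1*(1/6) - 13)/2 = -(1/6 - 13)/2 = -1/2*(-77/6) = 77/12 ≈ 6.4167)
(-29 + 49)*((J(1) - 11)*(d + q(-3))) = (-29 + 49)*((6 - 11)*(77/12 - 2/5)) = 20*(-5*361/60) = 20*(-361/12) = -1805/3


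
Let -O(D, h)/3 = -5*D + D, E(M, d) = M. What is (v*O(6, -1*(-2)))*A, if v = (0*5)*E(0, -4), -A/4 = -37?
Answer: 0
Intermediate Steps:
A = 148 (A = -4*(-37) = 148)
O(D, h) = 12*D (O(D, h) = -3*(-5*D + D) = -(-12)*D = 12*D)
v = 0 (v = (0*5)*0 = 0*0 = 0)
(v*O(6, -1*(-2)))*A = (0*(12*6))*148 = (0*72)*148 = 0*148 = 0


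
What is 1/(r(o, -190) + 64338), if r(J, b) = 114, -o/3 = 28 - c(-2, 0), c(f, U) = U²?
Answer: 1/64452 ≈ 1.5515e-5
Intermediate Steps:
o = -84 (o = -3*(28 - 1*0²) = -3*(28 - 1*0) = -3*(28 + 0) = -3*28 = -84)
1/(r(o, -190) + 64338) = 1/(114 + 64338) = 1/64452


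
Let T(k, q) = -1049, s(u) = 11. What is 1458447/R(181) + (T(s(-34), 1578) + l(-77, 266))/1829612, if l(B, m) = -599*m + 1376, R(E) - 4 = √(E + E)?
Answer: -5336811773339/316522876 + 1458447*√362/346 ≈ 63338.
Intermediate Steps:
R(E) = 4 + √2*√E (R(E) = 4 + √(E + E) = 4 + √(2*E) = 4 + √2*√E)
l(B, m) = 1376 - 599*m
1458447/R(181) + (T(s(-34), 1578) + l(-77, 266))/1829612 = 1458447/(4 + √2*√181) + (-1049 + (1376 - 599*266))/1829612 = 1458447/(4 + √362) + (-1049 + (1376 - 159334))*(1/1829612) = 1458447/(4 + √362) + (-1049 - 157958)*(1/1829612) = 1458447/(4 + √362) - 159007*1/1829612 = 1458447/(4 + √362) - 159007/1829612 = -159007/1829612 + 1458447/(4 + √362)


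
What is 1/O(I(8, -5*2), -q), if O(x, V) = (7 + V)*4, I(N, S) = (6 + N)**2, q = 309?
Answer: -1/1208 ≈ -0.00082781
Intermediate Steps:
O(x, V) = 28 + 4*V
1/O(I(8, -5*2), -q) = 1/(28 + 4*(-1*309)) = 1/(28 + 4*(-309)) = 1/(28 - 1236) = 1/(-1208) = -1/1208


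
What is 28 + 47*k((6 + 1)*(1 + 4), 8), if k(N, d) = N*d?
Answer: 13188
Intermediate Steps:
28 + 47*k((6 + 1)*(1 + 4), 8) = 28 + 47*(((6 + 1)*(1 + 4))*8) = 28 + 47*((7*5)*8) = 28 + 47*(35*8) = 28 + 47*280 = 28 + 13160 = 13188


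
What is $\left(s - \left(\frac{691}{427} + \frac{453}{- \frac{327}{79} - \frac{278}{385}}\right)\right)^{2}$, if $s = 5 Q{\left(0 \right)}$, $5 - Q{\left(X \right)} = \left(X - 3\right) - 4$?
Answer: $\frac{91568268439649716324}{3986020522533721} \approx 22972.0$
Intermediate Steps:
$Q{\left(X \right)} = 12 - X$ ($Q{\left(X \right)} = 5 - \left(\left(X - 3\right) - 4\right) = 5 - \left(\left(-3 + X\right) - 4\right) = 5 - \left(-7 + X\right) = 12 - X$)
$s = 60$ ($s = 5 \left(12 - 0\right) = 5 \left(12 + 0\right) = 5 \cdot 12 = 60$)
$\left(s - \left(\frac{691}{427} + \frac{453}{- \frac{327}{79} - \frac{278}{385}}\right)\right)^{2} = \left(60 - \left(\frac{691}{427} + \frac{453}{- \frac{327}{79} - \frac{278}{385}}\right)\right)^{2} = \left(60 - \left(\frac{691}{427} + \frac{453}{- \frac{147857}{30415}}\right)\right)^{2} = \left(60 - - \frac{5781034678}{63134939}\right)^{2} = \left(60 + \left(- \frac{691}{427} + \frac{13777995}{147857}\right)\right)^{2} = \left(60 + \frac{5781034678}{63134939}\right)^{2} = \left(\frac{9569131018}{63134939}\right)^{2} = \frac{91568268439649716324}{3986020522533721}$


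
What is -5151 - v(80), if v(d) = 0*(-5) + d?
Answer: -5231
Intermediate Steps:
v(d) = d (v(d) = 0 + d = d)
-5151 - v(80) = -5151 - 1*80 = -5151 - 80 = -5231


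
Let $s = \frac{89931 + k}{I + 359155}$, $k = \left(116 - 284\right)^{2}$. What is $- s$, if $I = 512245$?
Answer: $- \frac{23631}{174280} \approx -0.13559$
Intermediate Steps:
$k = 28224$ ($k = \left(-168\right)^{2} = 28224$)
$s = \frac{23631}{174280}$ ($s = \frac{89931 + 28224}{512245 + 359155} = \frac{118155}{871400} = 118155 \cdot \frac{1}{871400} = \frac{23631}{174280} \approx 0.13559$)
$- s = \left(-1\right) \frac{23631}{174280} = - \frac{23631}{174280}$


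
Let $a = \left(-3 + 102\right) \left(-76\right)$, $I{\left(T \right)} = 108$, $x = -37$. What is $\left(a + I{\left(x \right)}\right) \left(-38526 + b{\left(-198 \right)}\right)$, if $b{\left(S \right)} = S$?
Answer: $287177184$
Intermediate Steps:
$a = -7524$ ($a = 99 \left(-76\right) = -7524$)
$\left(a + I{\left(x \right)}\right) \left(-38526 + b{\left(-198 \right)}\right) = \left(-7524 + 108\right) \left(-38526 - 198\right) = \left(-7416\right) \left(-38724\right) = 287177184$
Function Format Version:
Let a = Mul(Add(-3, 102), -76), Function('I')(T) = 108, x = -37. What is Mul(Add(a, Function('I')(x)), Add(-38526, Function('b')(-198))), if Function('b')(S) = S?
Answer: 287177184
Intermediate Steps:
a = -7524 (a = Mul(99, -76) = -7524)
Mul(Add(a, Function('I')(x)), Add(-38526, Function('b')(-198))) = Mul(Add(-7524, 108), Add(-38526, -198)) = Mul(-7416, -38724) = 287177184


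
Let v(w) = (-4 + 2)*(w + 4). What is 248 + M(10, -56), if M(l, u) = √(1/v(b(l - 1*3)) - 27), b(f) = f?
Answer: 248 + I*√13090/22 ≈ 248.0 + 5.2005*I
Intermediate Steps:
v(w) = -8 - 2*w (v(w) = -2*(4 + w) = -8 - 2*w)
M(l, u) = √(-27 + 1/(-2 - 2*l)) (M(l, u) = √(1/(-8 - 2*(l - 1*3)) - 27) = √(1/(-8 - 2*(l - 3)) - 27) = √(1/(-8 - 2*(-3 + l)) - 27) = √(1/(-8 + (6 - 2*l)) - 27) = √(1/(-2 - 2*l) - 27) = √(-27 + 1/(-2 - 2*l)))
248 + M(10, -56) = 248 + √2*√((55 + 54*10)/(-1 - 1*10))/2 = 248 + √2*√((55 + 540)/(-1 - 10))/2 = 248 + √2*√(595/(-11))/2 = 248 + √2*√(-1/11*595)/2 = 248 + √2*√(-595/11)/2 = 248 + √2*(I*√6545/11)/2 = 248 + I*√13090/22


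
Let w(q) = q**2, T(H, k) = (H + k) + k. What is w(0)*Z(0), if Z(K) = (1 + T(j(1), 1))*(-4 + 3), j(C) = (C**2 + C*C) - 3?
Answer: 0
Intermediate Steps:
j(C) = -3 + 2*C**2 (j(C) = (C**2 + C**2) - 3 = 2*C**2 - 3 = -3 + 2*C**2)
T(H, k) = H + 2*k
Z(K) = -2 (Z(K) = (1 + ((-3 + 2*1**2) + 2*1))*(-4 + 3) = (1 + ((-3 + 2*1) + 2))*(-1) = (1 + ((-3 + 2) + 2))*(-1) = (1 + (-1 + 2))*(-1) = (1 + 1)*(-1) = 2*(-1) = -2)
w(0)*Z(0) = 0**2*(-2) = 0*(-2) = 0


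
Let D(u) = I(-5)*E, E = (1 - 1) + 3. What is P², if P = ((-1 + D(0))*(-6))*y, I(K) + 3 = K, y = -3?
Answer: 202500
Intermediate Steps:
I(K) = -3 + K
E = 3 (E = 0 + 3 = 3)
D(u) = -24 (D(u) = (-3 - 5)*3 = -8*3 = -24)
P = -450 (P = ((-1 - 24)*(-6))*(-3) = -25*(-6)*(-3) = 150*(-3) = -450)
P² = (-450)² = 202500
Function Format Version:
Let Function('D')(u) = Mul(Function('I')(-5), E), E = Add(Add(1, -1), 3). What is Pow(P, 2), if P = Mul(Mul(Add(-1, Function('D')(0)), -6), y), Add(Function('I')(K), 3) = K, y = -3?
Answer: 202500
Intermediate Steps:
Function('I')(K) = Add(-3, K)
E = 3 (E = Add(0, 3) = 3)
Function('D')(u) = -24 (Function('D')(u) = Mul(Add(-3, -5), 3) = Mul(-8, 3) = -24)
P = -450 (P = Mul(Mul(Add(-1, -24), -6), -3) = Mul(Mul(-25, -6), -3) = Mul(150, -3) = -450)
Pow(P, 2) = Pow(-450, 2) = 202500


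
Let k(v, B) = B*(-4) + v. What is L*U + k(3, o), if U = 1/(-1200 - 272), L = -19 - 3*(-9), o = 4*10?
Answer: -28889/184 ≈ -157.01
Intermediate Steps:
o = 40
k(v, B) = v - 4*B (k(v, B) = -4*B + v = v - 4*B)
L = 8 (L = -19 + 27 = 8)
U = -1/1472 (U = 1/(-1472) = -1/1472 ≈ -0.00067935)
L*U + k(3, o) = 8*(-1/1472) + (3 - 4*40) = -1/184 + (3 - 160) = -1/184 - 157 = -28889/184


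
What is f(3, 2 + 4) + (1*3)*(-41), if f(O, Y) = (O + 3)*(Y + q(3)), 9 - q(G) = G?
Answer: -51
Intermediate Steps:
q(G) = 9 - G
f(O, Y) = (3 + O)*(6 + Y) (f(O, Y) = (O + 3)*(Y + (9 - 1*3)) = (3 + O)*(Y + (9 - 3)) = (3 + O)*(Y + 6) = (3 + O)*(6 + Y))
f(3, 2 + 4) + (1*3)*(-41) = (18 + 3*(2 + 4) + 6*3 + 3*(2 + 4)) + (1*3)*(-41) = (18 + 3*6 + 18 + 3*6) + 3*(-41) = (18 + 18 + 18 + 18) - 123 = 72 - 123 = -51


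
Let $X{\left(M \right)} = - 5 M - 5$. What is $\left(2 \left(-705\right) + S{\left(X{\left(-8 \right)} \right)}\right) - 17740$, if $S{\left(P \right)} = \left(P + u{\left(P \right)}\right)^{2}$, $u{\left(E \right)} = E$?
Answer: $-14250$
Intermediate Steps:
$X{\left(M \right)} = -5 - 5 M$
$S{\left(P \right)} = 4 P^{2}$ ($S{\left(P \right)} = \left(P + P\right)^{2} = \left(2 P\right)^{2} = 4 P^{2}$)
$\left(2 \left(-705\right) + S{\left(X{\left(-8 \right)} \right)}\right) - 17740 = \left(2 \left(-705\right) + 4 \left(-5 - -40\right)^{2}\right) - 17740 = \left(-1410 + 4 \left(-5 + 40\right)^{2}\right) - 17740 = \left(-1410 + 4 \cdot 35^{2}\right) - 17740 = \left(-1410 + 4 \cdot 1225\right) - 17740 = \left(-1410 + 4900\right) - 17740 = 3490 - 17740 = -14250$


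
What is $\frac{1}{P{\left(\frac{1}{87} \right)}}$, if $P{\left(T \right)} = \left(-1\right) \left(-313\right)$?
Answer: $\frac{1}{313} \approx 0.0031949$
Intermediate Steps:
$P{\left(T \right)} = 313$
$\frac{1}{P{\left(\frac{1}{87} \right)}} = \frac{1}{313}$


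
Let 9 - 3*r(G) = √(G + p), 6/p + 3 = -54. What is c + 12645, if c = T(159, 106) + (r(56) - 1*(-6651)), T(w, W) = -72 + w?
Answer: 19386 - √2242/19 ≈ 19384.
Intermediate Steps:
p = -2/19 (p = 6/(-3 - 54) = 6/(-57) = 6*(-1/57) = -2/19 ≈ -0.10526)
r(G) = 3 - √(-2/19 + G)/3 (r(G) = 3 - √(G - 2/19)/3 = 3 - √(-2/19 + G)/3)
c = 6741 - √2242/19 (c = (-72 + 159) + ((3 - √(-38 + 361*56)/57) - 1*(-6651)) = 87 + ((3 - √(-38 + 20216)/57) + 6651) = 87 + ((3 - √2242/19) + 6651) = 87 + (6654 - √2242/19) = 6741 - √2242/19 ≈ 6738.5)
c + 12645 = (6741 - √2242/19) + 12645 = 19386 - √2242/19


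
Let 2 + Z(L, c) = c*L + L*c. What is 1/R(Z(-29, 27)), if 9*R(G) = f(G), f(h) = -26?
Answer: -9/26 ≈ -0.34615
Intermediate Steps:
Z(L, c) = -2 + 2*L*c (Z(L, c) = -2 + (c*L + L*c) = -2 + (L*c + L*c) = -2 + 2*L*c)
R(G) = -26/9 (R(G) = (⅑)*(-26) = -26/9)
1/R(Z(-29, 27)) = 1/(-26/9) = -9/26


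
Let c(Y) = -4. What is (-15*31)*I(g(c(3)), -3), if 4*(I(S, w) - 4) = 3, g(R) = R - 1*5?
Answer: -8835/4 ≈ -2208.8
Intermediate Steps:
g(R) = -5 + R (g(R) = R - 5 = -5 + R)
I(S, w) = 19/4 (I(S, w) = 4 + (1/4)*3 = 4 + 3/4 = 19/4)
(-15*31)*I(g(c(3)), -3) = -15*31*(19/4) = -465*19/4 = -8835/4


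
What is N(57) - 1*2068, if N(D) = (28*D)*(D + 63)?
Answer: 189452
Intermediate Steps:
N(D) = 28*D*(63 + D) (N(D) = (28*D)*(63 + D) = 28*D*(63 + D))
N(57) - 1*2068 = 28*57*(63 + 57) - 1*2068 = 28*57*120 - 2068 = 191520 - 2068 = 189452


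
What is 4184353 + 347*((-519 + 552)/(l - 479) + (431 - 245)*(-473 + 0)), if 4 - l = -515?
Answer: -1053749069/40 ≈ -2.6344e+7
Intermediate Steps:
l = 519 (l = 4 - 1*(-515) = 4 + 515 = 519)
4184353 + 347*((-519 + 552)/(l - 479) + (431 - 245)*(-473 + 0)) = 4184353 + 347*((-519 + 552)/(519 - 479) + (431 - 245)*(-473 + 0)) = 4184353 + 347*(33/40 + 186*(-473)) = 4184353 + 347*(33*(1/40) - 87978) = 4184353 + 347*(33/40 - 87978) = 4184353 + 347*(-3519087/40) = 4184353 - 1221123189/40 = -1053749069/40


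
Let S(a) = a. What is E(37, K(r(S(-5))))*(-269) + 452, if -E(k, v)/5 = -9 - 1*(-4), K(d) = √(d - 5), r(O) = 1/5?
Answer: -6273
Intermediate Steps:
r(O) = ⅕
K(d) = √(-5 + d)
E(k, v) = 25 (E(k, v) = -5*(-9 - 1*(-4)) = -5*(-9 + 4) = -5*(-5) = 25)
E(37, K(r(S(-5))))*(-269) + 452 = 25*(-269) + 452 = -6725 + 452 = -6273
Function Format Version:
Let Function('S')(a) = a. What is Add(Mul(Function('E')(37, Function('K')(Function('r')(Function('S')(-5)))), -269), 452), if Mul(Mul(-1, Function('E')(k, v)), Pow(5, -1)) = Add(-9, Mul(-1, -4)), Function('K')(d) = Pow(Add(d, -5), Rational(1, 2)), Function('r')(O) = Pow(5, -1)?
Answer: -6273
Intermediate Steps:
Function('r')(O) = Rational(1, 5)
Function('K')(d) = Pow(Add(-5, d), Rational(1, 2))
Function('E')(k, v) = 25 (Function('E')(k, v) = Mul(-5, Add(-9, Mul(-1, -4))) = Mul(-5, Add(-9, 4)) = Mul(-5, -5) = 25)
Add(Mul(Function('E')(37, Function('K')(Function('r')(Function('S')(-5)))), -269), 452) = Add(Mul(25, -269), 452) = Add(-6725, 452) = -6273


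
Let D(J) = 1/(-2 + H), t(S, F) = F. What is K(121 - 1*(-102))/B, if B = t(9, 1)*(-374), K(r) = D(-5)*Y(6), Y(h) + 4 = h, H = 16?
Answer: -1/2618 ≈ -0.00038197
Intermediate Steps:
Y(h) = -4 + h
D(J) = 1/14 (D(J) = 1/(-2 + 16) = 1/14)
K(r) = ⅐ (K(r) = (-4 + 6)/14 = (1/14)*2 = ⅐)
B = -374 (B = 1*(-374) = -374)
K(121 - 1*(-102))/B = (⅐)/(-374) = (⅐)*(-1/374) = -1/2618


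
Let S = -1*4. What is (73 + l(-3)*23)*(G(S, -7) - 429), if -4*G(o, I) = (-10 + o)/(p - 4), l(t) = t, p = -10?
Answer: -1717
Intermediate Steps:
S = -4
G(o, I) = -5/28 + o/56 (G(o, I) = -(-10 + o)/(4*(-10 - 4)) = -(-10 + o)/(4*(-14)) = -(-10 + o)*(-1)/(4*14) = -(5/7 - o/14)/4 = -5/28 + o/56)
(73 + l(-3)*23)*(G(S, -7) - 429) = (73 - 3*23)*((-5/28 + (1/56)*(-4)) - 429) = (73 - 69)*((-5/28 - 1/14) - 429) = 4*(-¼ - 429) = 4*(-1717/4) = -1717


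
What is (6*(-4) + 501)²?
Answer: 227529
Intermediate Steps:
(6*(-4) + 501)² = (-24 + 501)² = 477² = 227529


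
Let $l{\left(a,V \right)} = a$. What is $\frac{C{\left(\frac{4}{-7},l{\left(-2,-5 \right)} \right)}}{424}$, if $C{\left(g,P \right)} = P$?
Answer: $- \frac{1}{212} \approx -0.004717$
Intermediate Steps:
$\frac{C{\left(\frac{4}{-7},l{\left(-2,-5 \right)} \right)}}{424} = - \frac{2}{424} = \left(-2\right) \frac{1}{424} = - \frac{1}{212}$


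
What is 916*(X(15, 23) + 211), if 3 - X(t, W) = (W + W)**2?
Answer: -1742232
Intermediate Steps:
X(t, W) = 3 - 4*W**2 (X(t, W) = 3 - (W + W)**2 = 3 - (2*W)**2 = 3 - 4*W**2)
916*(X(15, 23) + 211) = 916*((3 - 4*23**2) + 211) = 916*((3 - 4*529) + 211) = 916*((3 - 2116) + 211) = 916*(-2113 + 211) = 916*(-1902) = -1742232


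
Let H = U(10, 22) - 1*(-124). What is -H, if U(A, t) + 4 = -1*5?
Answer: -115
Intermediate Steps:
U(A, t) = -9 (U(A, t) = -4 - 1*5 = -4 - 5 = -9)
H = 115 (H = -9 - 1*(-124) = -9 + 124 = 115)
-H = -1*115 = -115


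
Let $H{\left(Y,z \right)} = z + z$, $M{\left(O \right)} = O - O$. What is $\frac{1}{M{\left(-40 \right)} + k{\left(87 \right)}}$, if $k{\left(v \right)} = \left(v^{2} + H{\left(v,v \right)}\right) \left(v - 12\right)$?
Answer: $\frac{1}{580725} \approx 1.722 \cdot 10^{-6}$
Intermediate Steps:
$M{\left(O \right)} = 0$
$H{\left(Y,z \right)} = 2 z$
$k{\left(v \right)} = \left(-12 + v\right) \left(v^{2} + 2 v\right)$ ($k{\left(v \right)} = \left(v^{2} + 2 v\right) \left(v - 12\right) = \left(v^{2} + 2 v\right) \left(-12 + v\right) = \left(-12 + v\right) \left(v^{2} + 2 v\right)$)
$\frac{1}{M{\left(-40 \right)} + k{\left(87 \right)}} = \frac{1}{0 + 87 \left(-24 + 87^{2} - 870\right)} = \frac{1}{0 + 87 \left(-24 + 7569 - 870\right)} = \frac{1}{0 + 87 \cdot 6675} = \frac{1}{0 + 580725} = \frac{1}{580725}$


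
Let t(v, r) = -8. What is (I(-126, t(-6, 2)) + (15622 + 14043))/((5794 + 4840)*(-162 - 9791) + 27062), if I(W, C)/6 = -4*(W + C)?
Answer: -32881/105813140 ≈ -0.00031075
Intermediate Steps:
I(W, C) = -24*C - 24*W (I(W, C) = 6*(-4*(W + C)) = 6*(-4*(C + W)) = 6*(-4*C - 4*W) = -24*C - 24*W)
(I(-126, t(-6, 2)) + (15622 + 14043))/((5794 + 4840)*(-162 - 9791) + 27062) = ((-24*(-8) - 24*(-126)) + (15622 + 14043))/((5794 + 4840)*(-162 - 9791) + 27062) = ((192 + 3024) + 29665)/(10634*(-9953) + 27062) = (3216 + 29665)/(-105840202 + 27062) = 32881/(-105813140) = 32881*(-1/105813140) = -32881/105813140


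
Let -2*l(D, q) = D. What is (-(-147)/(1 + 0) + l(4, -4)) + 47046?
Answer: 47191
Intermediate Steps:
l(D, q) = -D/2
(-(-147)/(1 + 0) + l(4, -4)) + 47046 = (-(-147)/(1 + 0) - 1/2*4) + 47046 = (-(-147)/1 - 2) + 47046 = (-(-147) - 2) + 47046 = (-49*(-3) - 2) + 47046 = (147 - 2) + 47046 = 145 + 47046 = 47191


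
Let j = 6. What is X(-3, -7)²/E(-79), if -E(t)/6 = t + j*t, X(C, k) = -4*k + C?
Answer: 625/3318 ≈ 0.18837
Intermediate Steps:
X(C, k) = C - 4*k
E(t) = -42*t (E(t) = -6*(t + 6*t) = -42*t)
X(-3, -7)²/E(-79) = (-3 - 4*(-7))²/((-42*(-79))) = (-3 + 28)²/3318 = 25²*(1/3318) = 625*(1/3318) = 625/3318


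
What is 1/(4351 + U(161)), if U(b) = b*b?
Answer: 1/30272 ≈ 3.3034e-5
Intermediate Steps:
U(b) = b²
1/(4351 + U(161)) = 1/(4351 + 161²) = 1/(4351 + 25921) = 1/30272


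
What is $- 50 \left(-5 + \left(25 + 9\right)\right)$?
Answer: $-1450$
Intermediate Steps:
$- 50 \left(-5 + \left(25 + 9\right)\right) = - 50 \left(-5 + 34\right) = \left(-50\right) 29 = -1450$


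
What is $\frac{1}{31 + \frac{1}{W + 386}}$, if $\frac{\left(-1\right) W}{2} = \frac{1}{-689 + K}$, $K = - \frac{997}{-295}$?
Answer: $\frac{39036089}{1210219888} \approx 0.032255$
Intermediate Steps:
$K = \frac{997}{295}$ ($K = \left(-997\right) \left(- \frac{1}{295}\right) = \frac{997}{295} \approx 3.3797$)
$W = \frac{295}{101129}$ ($W = - \frac{2}{-689 + \frac{997}{295}} = - \frac{2}{- \frac{202258}{295}} = \left(-2\right) \left(- \frac{295}{202258}\right) = \frac{295}{101129} \approx 0.0029171$)
$\frac{1}{31 + \frac{1}{W + 386}} = \frac{1}{31 + \frac{1}{\frac{295}{101129} + 386}} = \frac{1}{31 + \frac{1}{\frac{39036089}{101129}}} = \frac{1}{31 + \frac{101129}{39036089}} = \frac{1}{\frac{1210219888}{39036089}} = \frac{39036089}{1210219888}$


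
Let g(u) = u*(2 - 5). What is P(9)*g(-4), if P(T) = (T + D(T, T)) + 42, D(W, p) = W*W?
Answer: 1584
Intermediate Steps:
D(W, p) = W²
g(u) = -3*u (g(u) = u*(-3) = -3*u)
P(T) = 42 + T + T² (P(T) = (T + T²) + 42 = 42 + T + T²)
P(9)*g(-4) = (42 + 9 + 9²)*(-3*(-4)) = (42 + 9 + 81)*12 = 132*12 = 1584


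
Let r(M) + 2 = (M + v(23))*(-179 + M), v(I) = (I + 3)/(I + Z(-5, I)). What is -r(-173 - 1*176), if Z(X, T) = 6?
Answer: -5330102/29 ≈ -1.8380e+5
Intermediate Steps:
v(I) = (3 + I)/(6 + I) (v(I) = (I + 3)/(I + 6) = (3 + I)/(6 + I))
r(M) = -2 + (-179 + M)*(26/29 + M) (r(M) = -2 + (M + (3 + 23)/(6 + 23))*(-179 + M) = -2 + (M + 26/29)*(-179 + M) = -2 + (26/29 + M)*(-179 + M) = -2 + (-179 + M)*(26/29 + M))
-r(-173 - 1*176) = -(-4712/29 + (-173 - 1*176)**2 - 5165*(-173 - 1*176)/29) = -(-4712/29 + (-173 - 176)**2 - 5165*(-173 - 176)/29) = -(-4712/29 + (-349)**2 - 5165/29*(-349)) = -(-4712/29 + 121801 + 1802585/29) = -1*5330102/29 = -5330102/29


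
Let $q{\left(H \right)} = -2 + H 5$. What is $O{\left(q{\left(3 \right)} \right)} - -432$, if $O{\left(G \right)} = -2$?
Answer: $430$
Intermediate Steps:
$q{\left(H \right)} = -2 + 5 H$
$O{\left(q{\left(3 \right)} \right)} - -432 = -2 - -432 = -2 + 432 = 430$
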